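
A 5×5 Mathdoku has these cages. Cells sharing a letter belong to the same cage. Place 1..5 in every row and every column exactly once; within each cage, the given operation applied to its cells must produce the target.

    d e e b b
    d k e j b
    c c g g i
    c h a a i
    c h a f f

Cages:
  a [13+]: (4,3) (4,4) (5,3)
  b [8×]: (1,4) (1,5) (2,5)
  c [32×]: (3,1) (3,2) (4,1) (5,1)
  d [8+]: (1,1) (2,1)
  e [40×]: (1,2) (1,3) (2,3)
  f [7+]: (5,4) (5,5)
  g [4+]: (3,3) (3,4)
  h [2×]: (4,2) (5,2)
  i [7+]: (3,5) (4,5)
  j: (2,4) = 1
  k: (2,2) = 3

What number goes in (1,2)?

5

K is a freebie, so (2,2) = 3.
J is a freebie, leaving (2,4) = 1.
Cage c needs product 32, so (3,2) = 4.
1 is placed in column 4, leaving (3,4) = 3.
Cage d's pair has sum 8; hence (1,1) = 3.
Cage b has product 8, leaving (1,5) = 1.
3 is placed in row 2; hence (2,1) = 5.
3 is placed in row 3, so (3,3) = 1.
1 is placed in row 3, so (3,1) = 2.
Row 3 now contains 2, so (3,5) = 5.
Column 5 already has 5, leaving (4,5) = 2.
2 is placed in column 5, so (5,5) = 3.
The 3 cells of cage b must have product 8, so (1,4) = 2.
2 is placed in column 5, so (2,5) = 4.
2 is placed in row 4; hence (4,2) = 1.
The two cells of cage h must have product 2, so (5,2) = 2.
Cage f's pair has sum 7, so (5,4) = 4.
Row 1 now contains 2; hence (1,2) = 5.
Cage e has product 40; hence (1,3) = 4.
Row 2 now contains 4, so (2,3) = 2.
1 is placed in row 4, which forces (4,1) = 4.
Cage a has sum 13, which forces (4,3) = 3.
Column 4 already has 4; hence (4,4) = 5.
Row 5 already has 4, leaving (5,1) = 1.
Row 5 already has 4; hence (5,3) = 5.
The full grid is 3 5 4 2 1 / 5 3 2 1 4 / 2 4 1 3 5 / 4 1 3 5 2 / 1 2 5 4 3.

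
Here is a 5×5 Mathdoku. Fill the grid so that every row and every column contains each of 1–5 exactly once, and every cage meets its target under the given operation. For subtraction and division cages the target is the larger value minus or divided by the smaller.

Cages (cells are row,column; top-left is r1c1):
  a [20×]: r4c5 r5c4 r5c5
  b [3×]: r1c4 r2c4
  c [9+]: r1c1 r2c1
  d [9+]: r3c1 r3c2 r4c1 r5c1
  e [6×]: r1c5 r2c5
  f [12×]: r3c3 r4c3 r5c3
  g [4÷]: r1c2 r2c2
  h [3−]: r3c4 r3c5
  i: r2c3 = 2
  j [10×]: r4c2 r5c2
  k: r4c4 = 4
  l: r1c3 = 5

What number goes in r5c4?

L is a freebie, so r1c3 = 5.
I is a freebie; hence r2c3 = 2.
Row 2 already has 2; hence r2c5 = 3.
K is a freebie, so r4c4 = 4.
Row 1 now contains 5, which forces r1c1 = 4.
Row 1 now contains 4, so r1c2 = 1.
The two cells of cage b must have product 3, which forces r1c4 = 3.
Column 5 already has 3, leaving r1c5 = 2.
The two cells of cage c must have sum 9; hence r2c1 = 5.
Column 2 already has 1, which forces r2c2 = 4.
3 is placed in row 2; hence r2c4 = 1.
Cage d has sum 9, leaving r3c2 = 3.
Cage h's pair has difference 3, so r3c4 = 2.
Cage h needs two cells with difference 3, so r3c5 = 5.
Cage a has product 20; hence r4c5 = 1.
Cage a has product 20; hence r5c4 = 5.
The 3 cells of cage a must have product 20, which forces r5c5 = 4.
2 is placed in row 3; hence r3c1 = 1.
Cage f has product 12; hence r3c3 = 4.
The two cells of cage j must have product 10; hence r4c2 = 5.
Row 4 now contains 1, which forces r4c3 = 3.
Row 5 already has 5, so r5c2 = 2.
Cage f needs product 12; hence r5c3 = 1.
Row 4 already has 3; hence r4c1 = 2.
Row 5 already has 2, leaving r5c1 = 3.
Completed grid: 4 1 5 3 2 / 5 4 2 1 3 / 1 3 4 2 5 / 2 5 3 4 1 / 3 2 1 5 4.

5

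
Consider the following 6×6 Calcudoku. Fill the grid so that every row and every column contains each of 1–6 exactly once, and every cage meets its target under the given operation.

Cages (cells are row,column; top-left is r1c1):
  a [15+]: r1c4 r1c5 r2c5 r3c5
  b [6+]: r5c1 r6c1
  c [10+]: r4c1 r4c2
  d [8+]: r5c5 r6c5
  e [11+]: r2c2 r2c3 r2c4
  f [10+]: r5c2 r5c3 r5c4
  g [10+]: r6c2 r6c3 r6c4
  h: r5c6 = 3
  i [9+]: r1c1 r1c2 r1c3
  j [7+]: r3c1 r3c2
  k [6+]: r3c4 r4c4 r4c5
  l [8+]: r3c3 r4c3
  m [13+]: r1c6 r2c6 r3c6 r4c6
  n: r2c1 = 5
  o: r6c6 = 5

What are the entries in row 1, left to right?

3 2 4 5 1 6

Cage n is given, so r2c1 = 5.
Cage h is given, leaving r5c6 = 3.
Cage o is a single given cell, so r6c6 = 5.
The only place for 5 in row 4 is r4c3.
Cage l's pair has sum 8, which forces r3c3 = 3.
In row 5, 6 can only go at r5c5, so r5c5 = 6.
The two cells of cage d must have sum 8, leaving r6c5 = 2.
Cage b needs two cells with sum 6; hence r5c1 = 2.
Row 6 already has 2, which forces r6c1 = 4.
Column 1 already has 4, so r4c1 = 6.
The two cells of cage c must have sum 10, which forces r4c2 = 4.
Column 1 already has 6; hence r3c1 = 1.
Cage j's pair has sum 7, which forces r3c2 = 6.
Row 3 already has 1, leaving r3c4 = 2.
Row 3 now contains 2, leaving r3c6 = 4.
1 is placed in column 1, so r1c1 = 3.
Row 3 already has 4, which forces r3c5 = 5.
The only place for 2 in row 4 is r4c6.
Row 1 needs a 2, and only r1c2 is open for it.
Cage i needs sum 9, so r1c3 = 4.
Row 1 already has 4, leaving r1c5 = 1.
1 is placed in row 1; hence r1c6 = 6.
Column 6 now contains 6, leaving r2c6 = 1.
Column 5 now contains 1, which forces r4c5 = 3.
4 is placed in column 3, so r5c3 = 1.
Column 3 now contains 1, which forces r6c3 = 6.
Row 1 now contains 6, which forces r1c4 = 5.
Row 2 already has 1, so r2c2 = 3.
Column 3 already has 6; hence r2c3 = 2.
Cage e needs sum 11, so r2c4 = 6.
Column 5 already has 3, leaving r2c5 = 4.
3 is placed in row 4, which forces r4c4 = 1.
Row 5 already has 1, leaving r5c2 = 5.
Cage f needs sum 10, which forces r5c4 = 4.
Column 2 now contains 3, leaving r6c2 = 1.
1 is placed in column 4, which forces r6c4 = 3.
The full grid is 3 2 4 5 1 6 / 5 3 2 6 4 1 / 1 6 3 2 5 4 / 6 4 5 1 3 2 / 2 5 1 4 6 3 / 4 1 6 3 2 5.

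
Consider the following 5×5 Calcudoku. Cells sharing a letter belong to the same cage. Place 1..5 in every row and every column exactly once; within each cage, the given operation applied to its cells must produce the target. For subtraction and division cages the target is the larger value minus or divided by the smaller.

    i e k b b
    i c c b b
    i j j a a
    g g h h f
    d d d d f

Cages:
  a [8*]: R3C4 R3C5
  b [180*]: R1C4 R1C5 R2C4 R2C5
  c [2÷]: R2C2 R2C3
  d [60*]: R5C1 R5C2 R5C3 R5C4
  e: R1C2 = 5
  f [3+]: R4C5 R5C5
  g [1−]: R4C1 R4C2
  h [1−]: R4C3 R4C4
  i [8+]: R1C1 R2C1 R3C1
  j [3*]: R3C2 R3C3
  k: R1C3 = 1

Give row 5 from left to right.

E is a freebie, so R1C2 = 5.
Cage k is given; hence R1C3 = 1.
Column 3 now contains 1; hence R3C3 = 3.
Row 3 now contains 3, leaving R3C2 = 1.
Cage i needs sum 8, which forces R2C1 = 1.
The 4 cells of cage d must have product 60, so R5C4 = 1.
1 is placed in row 5, which forces R5C5 = 2.
Cage a needs two cells with product 8, which forces R3C4 = 2.
Column 5 already has 2, which forces R3C5 = 4.
Column 5 already has 2, which forces R4C5 = 1.
Cage i needs sum 8; hence R1C1 = 2.
Cage b has product 180; hence R1C4 = 4.
Column 5 already has 4, leaving R1C5 = 3.
Cage b needs product 180, so R2C4 = 3.
The 4 cells of cage b must have product 180; hence R2C5 = 5.
Row 3 now contains 4, so R3C1 = 5.
Column 4 now contains 3, which forces R4C4 = 5.
Cage h's pair has difference 1, leaving R4C3 = 4.
Cage d has product 60; hence R5C3 = 5.
The two cells of cage c must have quotient 2; hence R2C2 = 4.
Column 3 now contains 4, which forces R2C3 = 2.
Row 4 now contains 4, leaving R4C1 = 3.
Cage g's pair has difference 1; hence R4C2 = 2.
Column 1 already has 3, so R5C1 = 4.
4 is placed in column 2, so R5C2 = 3.
Completed grid: 2 5 1 4 3 / 1 4 2 3 5 / 5 1 3 2 4 / 3 2 4 5 1 / 4 3 5 1 2.

4 3 5 1 2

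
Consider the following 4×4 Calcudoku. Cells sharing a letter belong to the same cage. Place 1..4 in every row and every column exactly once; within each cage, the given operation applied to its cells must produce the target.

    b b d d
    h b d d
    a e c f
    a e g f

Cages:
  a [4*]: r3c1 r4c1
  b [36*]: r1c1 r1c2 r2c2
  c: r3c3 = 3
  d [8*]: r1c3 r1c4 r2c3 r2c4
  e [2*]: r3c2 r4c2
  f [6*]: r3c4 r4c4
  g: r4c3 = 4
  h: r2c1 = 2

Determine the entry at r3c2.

1

Cage b has product 36; hence r1c1 = 3.
Cage b has product 36; hence r1c2 = 4.
Cage h is a single given cell, so r2c1 = 2.
Cage b has product 36; hence r2c2 = 3.
Cage c is a single given cell, so r3c3 = 3.
3 is placed in row 3, so r3c4 = 2.
Cage g is given, so r4c3 = 4.
Column 4 already has 2, leaving r4c4 = 3.
Cage d has product 8; hence r1c3 = 2.
Column 4 already has 2, leaving r1c4 = 1.
4 is placed in column 3, which forces r2c3 = 1.
Cage d has product 8, so r2c4 = 4.
Cage a needs two cells with product 4, so r3c1 = 4.
Row 3 already has 2; hence r3c2 = 1.
Row 4 now contains 4, so r4c1 = 1.
Cage e's pair has product 2, so r4c2 = 2.
The full grid is 3 4 2 1 / 2 3 1 4 / 4 1 3 2 / 1 2 4 3.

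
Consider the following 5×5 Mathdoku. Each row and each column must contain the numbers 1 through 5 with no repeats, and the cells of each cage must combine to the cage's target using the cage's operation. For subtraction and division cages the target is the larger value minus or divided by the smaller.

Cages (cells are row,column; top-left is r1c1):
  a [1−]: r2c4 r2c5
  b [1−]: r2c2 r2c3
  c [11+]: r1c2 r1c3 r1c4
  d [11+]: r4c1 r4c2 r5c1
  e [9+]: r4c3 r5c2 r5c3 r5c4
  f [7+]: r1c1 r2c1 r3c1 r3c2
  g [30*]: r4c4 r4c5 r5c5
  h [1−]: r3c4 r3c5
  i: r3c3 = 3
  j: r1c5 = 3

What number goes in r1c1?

Cage j is given, leaving r1c5 = 3.
Cage f needs sum 7; hence r3c2 = 1.
I is a freebie, leaving r3c3 = 3.
The 4 cells of cage f must have sum 7; hence r1c1 = 1.
The 4 cells of cage f must have sum 7, which forces r2c1 = 3.
Row 3 already has 3, leaving r3c1 = 2.
Cage g needs product 30, so r4c4 = 3.
The 3 cells of cage d must have sum 11, which forces r4c2 = 2.
Row 4 already has 2, so r4c3 = 1.
Row 4 already has 2, which forces r4c5 = 5.
5 is placed in column 5, leaving r5c5 = 2.
Cage h needs two cells with difference 1, which forces r3c4 = 5.
5 is placed in column 5, so r3c5 = 4.
5 is placed in row 4; hence r4c1 = 4.
Cage d has sum 11; hence r5c1 = 5.
Cage e has sum 9, so r5c2 = 3.
Cage e has sum 9, leaving r5c3 = 4.
Cage e has sum 9, which forces r5c4 = 1.
Cage b needs two cells with difference 1, so r2c2 = 4.
Column 3 already has 4, so r2c3 = 5.
Column 4 already has 5; hence r2c4 = 2.
Column 5 now contains 4, leaving r2c5 = 1.
Column 2 already has 4, so r1c2 = 5.
Column 3 already has 5, which forces r1c3 = 2.
Column 4 already has 2, which forces r1c4 = 4.
Filled in: 1 5 2 4 3 / 3 4 5 2 1 / 2 1 3 5 4 / 4 2 1 3 5 / 5 3 4 1 2.

1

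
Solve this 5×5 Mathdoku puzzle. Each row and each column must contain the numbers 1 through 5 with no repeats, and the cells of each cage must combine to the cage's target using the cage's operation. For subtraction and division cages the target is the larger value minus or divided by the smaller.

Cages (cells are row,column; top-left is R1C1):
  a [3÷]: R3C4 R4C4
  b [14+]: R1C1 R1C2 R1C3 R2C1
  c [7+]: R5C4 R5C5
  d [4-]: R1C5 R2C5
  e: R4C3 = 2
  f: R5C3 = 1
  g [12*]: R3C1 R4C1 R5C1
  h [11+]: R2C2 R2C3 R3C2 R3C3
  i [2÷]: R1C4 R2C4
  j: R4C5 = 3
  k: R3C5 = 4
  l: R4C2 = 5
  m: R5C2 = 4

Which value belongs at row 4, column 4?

1

K is a freebie; hence R3C5 = 4.
Cage l is a single given cell; hence R4C2 = 5.
Cage e is a single given cell, so R4C3 = 2.
Cage j is a single given cell; hence R4C5 = 3.
Cage m is given, leaving R5C2 = 4.
Cage f is given, leaving R5C3 = 1.
The 3 cells of cage g must have product 12, so R3C1 = 1.
Row 3 already has 1; hence R3C2 = 2.
The two cells of cage a must have quotient 3, leaving R3C4 = 3.
Cage g has product 12, so R4C1 = 4.
3 is placed in row 4, leaving R4C4 = 1.
Row 5 now contains 1; hence R5C1 = 3.
Cage b needs sum 14; hence R1C2 = 3.
Cage b needs sum 14, so R1C3 = 4.
Row 1 already has 4, which forces R1C4 = 2.
The 4 cells of cage h must have sum 11, which forces R2C2 = 1.
Cage h has sum 11, so R2C3 = 3.
Column 4 already has 2, so R2C4 = 4.
Row 2 already has 1; hence R2C5 = 5.
Row 3 already has 3, so R3C3 = 5.
Column 4 already has 2, which forces R5C4 = 5.
Column 5 already has 5, which forces R5C5 = 2.
Row 1 now contains 2, which forces R1C1 = 5.
Column 5 already has 5, leaving R1C5 = 1.
Row 2 now contains 5, which forces R2C1 = 2.
Filled in: 5 3 4 2 1 / 2 1 3 4 5 / 1 2 5 3 4 / 4 5 2 1 3 / 3 4 1 5 2.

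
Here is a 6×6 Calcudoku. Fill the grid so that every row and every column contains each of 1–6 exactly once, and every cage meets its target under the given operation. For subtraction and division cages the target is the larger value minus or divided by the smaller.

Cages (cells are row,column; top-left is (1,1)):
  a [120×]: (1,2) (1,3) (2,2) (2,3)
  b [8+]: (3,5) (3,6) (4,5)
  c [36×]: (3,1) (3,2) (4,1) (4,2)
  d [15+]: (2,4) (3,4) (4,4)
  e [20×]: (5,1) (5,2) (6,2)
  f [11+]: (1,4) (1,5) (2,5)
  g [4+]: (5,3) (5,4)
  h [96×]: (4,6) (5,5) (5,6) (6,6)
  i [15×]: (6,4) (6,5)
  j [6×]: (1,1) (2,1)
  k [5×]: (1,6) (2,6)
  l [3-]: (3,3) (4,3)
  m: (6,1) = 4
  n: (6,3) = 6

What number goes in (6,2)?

M is a freebie, which forces (6,1) = 4.
Cage n is a single given cell; hence (6,3) = 6.
In row 5, 6 can only go at (5,6), so (5,6) = 6.
6 is placed in column 6, which forces (4,6) = 4.
The only place for 5 in column 1 is (5,1).
5 is placed in row 5; hence (5,2) = 4.
Row 5 already has 4, which forces (5,5) = 2.
Cage e needs product 20, so (6,2) = 1.
Row 6 already has 1, which forces (6,6) = 2.
The only place for 2 in column 4 is (1,4).
Column 4 needs a 1, and only (5,4) is open for it.
Row 5 now contains 1, which forces (5,3) = 3.
In column 4, 3 can only go at (6,4), so (6,4) = 3.
Row 6 now contains 3, which forces (6,5) = 5.
The only place for 4 in row 1 is (1,3).
In row 2, 4 can only go at (2,4), so (2,4) = 4.
Row 3 needs a 4, and only (3,5) is open for it.
The only place for 1 in column 3 is (2,3).
Cage k needs two cells with product 5, so (1,6) = 1.
Row 2 already has 1, leaving (2,6) = 5.
1 is placed in column 6; hence (3,6) = 3.
1 is placed in row 1; hence (1,1) = 3.
The 4 cells of cage a must have product 120, which forces (1,2) = 5.
Row 1 now contains 3, leaving (1,5) = 6.
The two cells of cage j must have product 6; hence (2,1) = 2.
Row 2 already has 5, which forces (2,2) = 6.
6 is placed in column 5, so (2,5) = 3.
Column 2 already has 6; hence (3,2) = 2.
2 is placed in row 3; hence (3,3) = 5.
Row 3 now contains 5, leaving (3,4) = 6.
Column 2 now contains 2; hence (4,2) = 3.
Column 3 already has 5, so (4,3) = 2.
Column 4 already has 6; hence (4,4) = 5.
Cage b has sum 8, so (4,5) = 1.
Row 3 already has 6, which forces (3,1) = 1.
1 is placed in row 4, leaving (4,1) = 6.
The full grid is 3 5 4 2 6 1 / 2 6 1 4 3 5 / 1 2 5 6 4 3 / 6 3 2 5 1 4 / 5 4 3 1 2 6 / 4 1 6 3 5 2.

1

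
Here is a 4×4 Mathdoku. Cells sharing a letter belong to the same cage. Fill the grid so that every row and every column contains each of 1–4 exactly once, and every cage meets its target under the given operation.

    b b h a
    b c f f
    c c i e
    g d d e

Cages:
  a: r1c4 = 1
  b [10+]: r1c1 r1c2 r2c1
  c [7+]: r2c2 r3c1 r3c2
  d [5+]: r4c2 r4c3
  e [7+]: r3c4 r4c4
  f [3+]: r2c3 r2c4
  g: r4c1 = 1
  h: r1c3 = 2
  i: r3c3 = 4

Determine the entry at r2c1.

H is a freebie, which forces r1c3 = 2.
Cage a is a single given cell, which forces r1c4 = 1.
2 is placed in column 3, which forces r2c3 = 1.
1 is placed in column 4, leaving r2c4 = 2.
I is a freebie, leaving r3c3 = 4.
4 is placed in row 3, so r3c4 = 3.
G is a freebie, which forces r4c1 = 1.
Column 3 already has 4, leaving r4c3 = 3.
3 is placed in column 4, leaving r4c4 = 4.
2 is placed in row 1, which forces r1c1 = 4.
Cage b needs sum 10, leaving r1c2 = 3.
The 3 cells of cage b must have sum 10; hence r2c1 = 3.
Cage c needs sum 7, which forces r2c2 = 4.
1 is placed in column 1, which forces r3c1 = 2.
Cage c needs sum 7, leaving r3c2 = 1.
Row 4 already has 4, so r4c2 = 2.
Completed grid: 4 3 2 1 / 3 4 1 2 / 2 1 4 3 / 1 2 3 4.

3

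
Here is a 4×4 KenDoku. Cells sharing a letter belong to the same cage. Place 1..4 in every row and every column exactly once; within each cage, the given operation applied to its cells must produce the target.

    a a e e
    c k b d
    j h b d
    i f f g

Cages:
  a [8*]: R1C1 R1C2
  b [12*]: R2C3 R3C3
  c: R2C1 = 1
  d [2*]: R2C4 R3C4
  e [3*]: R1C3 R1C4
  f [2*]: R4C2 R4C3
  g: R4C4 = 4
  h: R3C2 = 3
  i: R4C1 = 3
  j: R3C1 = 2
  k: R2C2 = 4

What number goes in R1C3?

Cage c is a single given cell, leaving R2C1 = 1.
Cage k is a single given cell, leaving R2C2 = 4.
Row 2 already has 4, which forces R2C3 = 3.
1 is placed in row 2, leaving R2C4 = 2.
Cage j is a single given cell, so R3C1 = 2.
Cage h is given; hence R3C2 = 3.
Column 3 now contains 3, leaving R3C3 = 4.
Column 4 now contains 2, which forces R3C4 = 1.
I is a freebie, which forces R4C1 = 3.
G is a freebie, which forces R4C4 = 4.
2 is placed in column 1, which forces R1C1 = 4.
4 is placed in column 2, so R1C2 = 2.
Column 3 now contains 3, which forces R1C3 = 1.
Column 4 now contains 1, which forces R1C4 = 3.
2 is placed in column 2, which forces R4C2 = 1.
Column 3 now contains 1; hence R4C3 = 2.
The full grid is 4 2 1 3 / 1 4 3 2 / 2 3 4 1 / 3 1 2 4.

1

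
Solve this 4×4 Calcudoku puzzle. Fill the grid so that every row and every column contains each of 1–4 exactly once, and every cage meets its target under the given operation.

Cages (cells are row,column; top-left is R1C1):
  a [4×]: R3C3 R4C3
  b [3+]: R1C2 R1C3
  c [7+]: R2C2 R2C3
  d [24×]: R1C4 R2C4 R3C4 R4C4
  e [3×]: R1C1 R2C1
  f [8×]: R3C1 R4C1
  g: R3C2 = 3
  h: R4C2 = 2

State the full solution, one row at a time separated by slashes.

3 1 2 4 / 1 4 3 2 / 2 3 4 1 / 4 2 1 3

Cage g is a single given cell; hence R3C2 = 3.
Cage h is given, so R4C2 = 2.
Column 2 already has 2, which forces R1C2 = 1.
The two cells of cage b must have sum 3, which forces R1C3 = 2.
Column 2 now contains 3, which forces R2C2 = 4.
The two cells of cage c must have sum 7, leaving R2C3 = 3.
Cage f needs two cells with product 8, so R3C1 = 2.
Row 4 already has 2; hence R4C1 = 4.
Row 4 already has 4, leaving R4C3 = 1.
1 is placed in row 4; hence R4C4 = 3.
Row 1 now contains 1, leaving R1C1 = 3.
Column 4 already has 3; hence R1C4 = 4.
Row 2 now contains 3, so R2C1 = 1.
Cage d has product 24, leaving R2C4 = 2.
1 is placed in column 3; hence R3C3 = 4.
Cage d needs product 24, which forces R3C4 = 1.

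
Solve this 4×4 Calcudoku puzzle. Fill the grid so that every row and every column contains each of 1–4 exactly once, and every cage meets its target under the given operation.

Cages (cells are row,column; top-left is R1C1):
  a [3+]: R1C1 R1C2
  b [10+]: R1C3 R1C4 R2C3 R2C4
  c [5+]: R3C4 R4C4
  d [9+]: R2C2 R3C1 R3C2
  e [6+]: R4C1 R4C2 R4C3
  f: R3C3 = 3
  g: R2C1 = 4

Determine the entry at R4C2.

Cage g is given; hence R2C1 = 4.
F is a freebie; hence R3C3 = 3.
The 3 cells of cage d must have sum 9, which forces R2C2 = 3.
3 is placed in row 3, leaving R3C1 = 2.
The 3 cells of cage d must have sum 9, which forces R3C2 = 4.
Row 3 now contains 4, leaving R3C4 = 1.
Column 1 now contains 2, so R1C1 = 1.
The two cells of cage a must have sum 3; hence R1C2 = 2.
Cage b has sum 10; hence R1C3 = 4.
Cage b has sum 10, so R1C4 = 3.
The 4 cells of cage b must have sum 10, which forces R2C3 = 1.
1 is placed in column 4, which forces R2C4 = 2.
Cage e has sum 6, so R4C1 = 3.
2 is placed in column 2, which forces R4C2 = 1.
1 is placed in column 3, leaving R4C3 = 2.
The two cells of cage c must have sum 5, so R4C4 = 4.
Completed grid: 1 2 4 3 / 4 3 1 2 / 2 4 3 1 / 3 1 2 4.

1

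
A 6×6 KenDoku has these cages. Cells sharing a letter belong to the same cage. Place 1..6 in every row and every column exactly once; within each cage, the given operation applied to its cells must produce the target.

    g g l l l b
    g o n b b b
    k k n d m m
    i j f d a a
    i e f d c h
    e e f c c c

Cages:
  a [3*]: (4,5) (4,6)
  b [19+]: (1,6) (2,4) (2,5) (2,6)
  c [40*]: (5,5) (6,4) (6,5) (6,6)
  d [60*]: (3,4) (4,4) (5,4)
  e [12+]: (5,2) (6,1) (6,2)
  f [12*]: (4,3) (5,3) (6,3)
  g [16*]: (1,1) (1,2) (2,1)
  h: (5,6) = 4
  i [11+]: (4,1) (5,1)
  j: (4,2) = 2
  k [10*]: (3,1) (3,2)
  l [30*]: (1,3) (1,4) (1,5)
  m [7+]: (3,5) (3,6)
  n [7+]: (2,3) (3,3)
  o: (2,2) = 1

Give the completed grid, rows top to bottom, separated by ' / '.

O is a freebie, so (2,2) = 1.
J is a freebie, which forces (4,2) = 2.
H is a freebie, leaving (5,6) = 4.
The 3 cells of cage g must have product 16, leaving (1,1) = 1.
2 is placed in column 2, so (1,2) = 4.
The 3 cells of cage g must have product 16, leaving (2,1) = 4.
The two cells of cage k must have product 10; hence (3,1) = 2.
2 is placed in column 2, so (3,2) = 5.
Cage e has sum 12; hence (5,2) = 3.
Cage e needs sum 12, so (6,1) = 3.
Cage e has sum 12; hence (6,2) = 6.
Row 1 needs a 6, and only (1,6) is open for it.
In row 2, 3 can only go at (2,3), so (2,3) = 3.
Cage n needs two cells with sum 7, so (3,3) = 4.
Row 3 now contains 4, so (3,5) = 6.
The 4 cells of cage b must have sum 19, so (2,4) = 6.
Row 3 now contains 6, which forces (3,4) = 3.
The two cells of cage m must have sum 7, leaving (3,6) = 1.
Cage d has product 60, which forces (4,4) = 4.
Column 6 already has 1, leaving (4,6) = 3.
The 3 cells of cage d must have product 60, which forces (5,4) = 5.
Cage l has product 30, which forces (1,3) = 5.
Column 4 now contains 5, leaving (1,4) = 2.
The 3 cells of cage l must have product 30, leaving (1,5) = 3.
Cage i needs two cells with sum 11, leaving (4,1) = 5.
3 is placed in row 4, leaving (4,5) = 1.
Row 5 already has 5; hence (5,1) = 6.
Column 5 now contains 1; hence (5,5) = 2.
Column 4 now contains 2; hence (6,4) = 1.
Cage c needs product 40; hence (6,5) = 4.
The 4 cells of cage c must have product 40, leaving (6,6) = 5.
Column 5 already has 2, which forces (2,5) = 5.
5 is placed in column 6, which forces (2,6) = 2.
Row 4 already has 1, leaving (4,3) = 6.
Row 5 already has 2, which forces (5,3) = 1.
Row 6 already has 1, leaving (6,3) = 2.

1 4 5 2 3 6 / 4 1 3 6 5 2 / 2 5 4 3 6 1 / 5 2 6 4 1 3 / 6 3 1 5 2 4 / 3 6 2 1 4 5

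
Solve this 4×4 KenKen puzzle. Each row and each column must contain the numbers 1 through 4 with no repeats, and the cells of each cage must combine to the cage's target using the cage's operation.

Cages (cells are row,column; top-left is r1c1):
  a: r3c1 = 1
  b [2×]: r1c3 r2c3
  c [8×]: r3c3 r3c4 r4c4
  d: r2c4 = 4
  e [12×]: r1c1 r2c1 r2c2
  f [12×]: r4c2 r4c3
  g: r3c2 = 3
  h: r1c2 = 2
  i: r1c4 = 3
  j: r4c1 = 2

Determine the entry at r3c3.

Cage h is a single given cell, so r1c2 = 2.
Row 1 already has 2, which forces r1c3 = 1.
Cage i is given, so r1c4 = 3.
Column 3 already has 1; hence r2c3 = 2.
D is a freebie; hence r2c4 = 4.
A is a freebie, so r3c1 = 1.
Cage g is a single given cell, leaving r3c2 = 3.
Column 3 now contains 2, so r3c3 = 4.
Row 3 already has 1, so r3c4 = 2.
Cage j is given, leaving r4c1 = 2.
3 is placed in column 2; hence r4c2 = 4.
Column 3 now contains 4; hence r4c3 = 3.
Column 4 now contains 2, leaving r4c4 = 1.
Row 1 now contains 3, leaving r1c1 = 4.
Column 1 already has 1, leaving r2c1 = 3.
3 is placed in column 2, so r2c2 = 1.
The full grid is 4 2 1 3 / 3 1 2 4 / 1 3 4 2 / 2 4 3 1.

4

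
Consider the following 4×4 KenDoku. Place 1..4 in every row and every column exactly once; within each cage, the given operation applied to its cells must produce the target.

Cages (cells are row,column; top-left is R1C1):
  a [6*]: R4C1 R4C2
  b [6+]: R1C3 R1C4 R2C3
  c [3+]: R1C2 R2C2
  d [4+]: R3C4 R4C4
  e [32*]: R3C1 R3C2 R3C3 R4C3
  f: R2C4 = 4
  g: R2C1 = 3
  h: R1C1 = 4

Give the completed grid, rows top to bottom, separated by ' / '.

Cage h is given; hence R1C1 = 4.
Cage g is a single given cell, so R2C1 = 3.
Cage f is given; hence R2C4 = 4.
Column 1 now contains 3, which forces R4C1 = 2.
Row 4 now contains 2, so R4C2 = 3.
The 4 cells of cage e must have product 32, which forces R4C3 = 4.
Row 4 already has 3, so R4C4 = 1.
2 is placed in column 1, leaving R3C1 = 1.
Cage e needs product 32; hence R3C2 = 4.
Cage e needs product 32, so R3C3 = 2.
Column 4 already has 1; hence R3C4 = 3.
Cage b has sum 6, leaving R1C3 = 3.
Column 4 now contains 3; hence R1C4 = 2.
Column 3 now contains 2, so R2C3 = 1.
Row 1 already has 2, so R1C2 = 1.
Row 2 now contains 1; hence R2C2 = 2.

4 1 3 2 / 3 2 1 4 / 1 4 2 3 / 2 3 4 1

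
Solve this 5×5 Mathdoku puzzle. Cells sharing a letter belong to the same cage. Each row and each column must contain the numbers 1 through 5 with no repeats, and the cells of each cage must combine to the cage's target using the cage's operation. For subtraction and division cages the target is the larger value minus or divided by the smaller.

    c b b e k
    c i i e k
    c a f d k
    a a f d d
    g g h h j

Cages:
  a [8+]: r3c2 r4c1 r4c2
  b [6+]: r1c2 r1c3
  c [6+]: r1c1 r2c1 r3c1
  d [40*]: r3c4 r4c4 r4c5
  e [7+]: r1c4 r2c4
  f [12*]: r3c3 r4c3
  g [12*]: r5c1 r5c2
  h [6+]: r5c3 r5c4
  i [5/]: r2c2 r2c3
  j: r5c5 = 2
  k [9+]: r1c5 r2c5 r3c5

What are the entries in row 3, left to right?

3 2 4 5 1

J is a freebie; hence r5c5 = 2.
The only place for 4 in row 2 is r2c4.
Cage e needs two cells with sum 7, leaving r1c4 = 3.
Cage d needs product 40, so r4c5 = 4.
Cage f's pair has product 12, which forces r3c3 = 4.
Row 4 now contains 4; hence r4c3 = 3.
The only place for 4 in row 1 is r1c2.
The two cells of cage b must have sum 6, so r1c3 = 2.
Cage g needs two cells with product 12, leaving r5c1 = 4.
4 is placed in column 2; hence r5c2 = 3.
Row 1 already has 2, leaving r1c1 = 1.
Row 1 already has 1, leaving r1c5 = 5.
In row 2, 2 can only go at r2c1, so r2c1 = 2.
Column 1 already has 2, so r3c1 = 3.
Row 3 now contains 3; hence r3c5 = 1.
Column 1 already has 2, leaving r4c1 = 5.
5 is placed in row 4, which forces r4c4 = 2.
Column 5 now contains 1, so r2c5 = 3.
Row 3 already has 1, which forces r3c2 = 2.
2 is placed in column 4, leaving r3c4 = 5.
Row 4 now contains 2, so r4c2 = 1.
5 is placed in column 4, leaving r5c4 = 1.
Column 2 now contains 1, so r2c2 = 5.
Cage i needs two cells with quotient 5, so r2c3 = 1.
Row 5 already has 1; hence r5c3 = 5.
Filled in: 1 4 2 3 5 / 2 5 1 4 3 / 3 2 4 5 1 / 5 1 3 2 4 / 4 3 5 1 2.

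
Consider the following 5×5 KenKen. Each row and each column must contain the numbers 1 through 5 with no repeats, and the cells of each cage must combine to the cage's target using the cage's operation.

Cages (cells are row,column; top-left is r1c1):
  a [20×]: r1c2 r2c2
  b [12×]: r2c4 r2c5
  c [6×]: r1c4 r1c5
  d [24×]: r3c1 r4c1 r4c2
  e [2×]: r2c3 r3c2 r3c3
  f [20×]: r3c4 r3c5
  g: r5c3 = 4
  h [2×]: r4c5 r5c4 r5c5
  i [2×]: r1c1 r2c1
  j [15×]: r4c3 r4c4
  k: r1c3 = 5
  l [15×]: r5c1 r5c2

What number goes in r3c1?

3

Cage k is a single given cell; hence r1c3 = 5.
Cage e has product 2, which forces r2c3 = 1.
The 3 cells of cage e must have product 2; hence r3c2 = 1.
The 3 cells of cage e must have product 2; hence r3c3 = 2.
5 is placed in column 3, so r4c3 = 3.
3 is placed in row 4, leaving r4c4 = 5.
Cage h has product 2, so r4c5 = 1.
Cage g is given; hence r5c3 = 4.
Cage h needs product 2, which forces r5c4 = 1.
The 3 cells of cage h must have product 2; hence r5c5 = 2.
Cage i needs two cells with product 2; hence r1c1 = 1.
5 is placed in row 1, so r1c2 = 4.
The two cells of cage c must have product 6; hence r1c4 = 2.
2 is placed in column 5, leaving r1c5 = 3.
Row 2 now contains 1, so r2c1 = 2.
The two cells of cage a must have product 20, leaving r2c2 = 5.
3 is placed in column 5, leaving r2c5 = 4.
Cage d needs product 24; hence r3c1 = 3.
Column 4 now contains 5, so r3c4 = 4.
Cage f's pair has product 20; hence r3c5 = 5.
2 is placed in column 1, so r4c1 = 4.
4 is placed in column 2, which forces r4c2 = 2.
Column 1 already has 3; hence r5c1 = 5.
5 is placed in column 2, which forces r5c2 = 3.
Row 2 already has 4; hence r2c4 = 3.
Filled in: 1 4 5 2 3 / 2 5 1 3 4 / 3 1 2 4 5 / 4 2 3 5 1 / 5 3 4 1 2.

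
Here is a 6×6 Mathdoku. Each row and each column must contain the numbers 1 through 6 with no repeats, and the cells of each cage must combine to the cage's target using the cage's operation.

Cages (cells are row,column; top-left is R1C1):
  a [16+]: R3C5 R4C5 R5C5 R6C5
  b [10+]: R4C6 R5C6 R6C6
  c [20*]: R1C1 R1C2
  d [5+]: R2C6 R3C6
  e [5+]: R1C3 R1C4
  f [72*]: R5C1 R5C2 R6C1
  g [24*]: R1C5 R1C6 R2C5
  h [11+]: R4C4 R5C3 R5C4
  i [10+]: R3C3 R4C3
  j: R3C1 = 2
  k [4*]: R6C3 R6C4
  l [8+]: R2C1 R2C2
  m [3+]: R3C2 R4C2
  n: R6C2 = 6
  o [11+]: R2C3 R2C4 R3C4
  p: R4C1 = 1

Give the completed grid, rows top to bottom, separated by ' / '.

J is a freebie, leaving R3C1 = 2.
Row 3 now contains 2, which forces R3C2 = 1.
P is a freebie, leaving R4C1 = 1.
1 is placed in column 2, leaving R4C2 = 2.
N is a freebie, leaving R6C2 = 6.
Cage f has product 72, so R5C1 = 6.
The 3 cells of cage f must have product 72, leaving R5C2 = 4.
{1, 4} are confined to R6C3 and R6C4 in row 6, which forces R6C1 = 3.
Cage c's pair has product 20, which forces R1C1 = 4.
Column 2 already has 4, so R1C2 = 5.
3 is placed in column 1, so R2C1 = 5.
Cage l needs two cells with sum 8, which forces R2C2 = 3.
The only place for 5 in column 3 is R5C3.
Column 3 needs a 3, and only R1C3 is open for it.
Row 1 already has 3, leaving R1C4 = 2.
Column 4 already has 2, which forces R5C4 = 1.
1 is placed in column 4, which forces R6C4 = 4.
Cage o needs sum 11, so R2C3 = 2.
Column 4 now contains 4, so R2C4 = 6.
The 3 cells of cage g must have product 24; hence R2C5 = 4.
Row 2 already has 2, leaving R2C6 = 1.
Cage o needs sum 11, so R3C4 = 3.
3 is placed in row 3, so R3C6 = 4.
Column 4 now contains 4; hence R4C4 = 5.
Row 4 now contains 5; hence R4C6 = 3.
Column 6 already has 3, which forces R5C6 = 2.
Row 6 now contains 4, which forces R6C3 = 1.
Column 6 now contains 2; hence R6C6 = 5.
Cage g needs product 24, leaving R1C5 = 1.
Column 6 now contains 1, so R1C6 = 6.
Row 3 already has 4; hence R3C3 = 6.
Cage a needs sum 16, so R3C5 = 5.
The two cells of cage i must have sum 10, so R4C3 = 4.
3 is placed in row 4, leaving R4C5 = 6.
Row 5 already has 2, so R5C5 = 3.
5 is placed in row 6, which forces R6C5 = 2.

4 5 3 2 1 6 / 5 3 2 6 4 1 / 2 1 6 3 5 4 / 1 2 4 5 6 3 / 6 4 5 1 3 2 / 3 6 1 4 2 5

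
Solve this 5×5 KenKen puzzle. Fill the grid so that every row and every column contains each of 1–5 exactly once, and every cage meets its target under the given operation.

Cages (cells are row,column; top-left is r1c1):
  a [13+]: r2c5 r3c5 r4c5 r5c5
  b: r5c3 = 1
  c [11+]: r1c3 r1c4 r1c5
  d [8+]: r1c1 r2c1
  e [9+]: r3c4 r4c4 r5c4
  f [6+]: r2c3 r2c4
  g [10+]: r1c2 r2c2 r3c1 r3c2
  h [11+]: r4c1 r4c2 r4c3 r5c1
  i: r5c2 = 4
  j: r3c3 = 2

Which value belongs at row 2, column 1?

5

Cage j is given; hence r3c3 = 2.
Cage i is given, so r5c2 = 4.
Cage b is a single given cell, leaving r5c3 = 1.
Row 1 needs a 1, and only r1c2 is open for it.
The only place for 3 in row 1 is r1c1.
Column 1 already has 3, which forces r2c1 = 5.
Row 2 now contains 5, leaving r2c3 = 4.
Column 1 now contains 5; hence r5c1 = 2.
4 is placed in column 3; hence r1c3 = 5.
The two cells of cage f must have sum 6, so r2c4 = 2.
Column 3 already has 5; hence r4c3 = 3.
Column 4 now contains 2, so r1c4 = 4.
Cage c needs sum 11; hence r1c5 = 2.
Row 2 already has 2, which forces r2c2 = 3.
3 is placed in row 2, leaving r2c5 = 1.
Cage g needs sum 10, which forces r3c1 = 1.
The 4 cells of cage g must have sum 10, leaving r3c2 = 5.
Row 3 already has 5; hence r3c4 = 3.
Row 3 already has 3, which forces r3c5 = 4.
1 is placed in column 1, leaving r4c1 = 4.
Column 2 already has 5, which forces r4c2 = 2.
Column 5 now contains 4, leaving r4c5 = 5.
Column 4 already has 3, which forces r5c4 = 5.
Column 5 now contains 5, leaving r5c5 = 3.
Row 4 now contains 5; hence r4c4 = 1.
Completed grid: 3 1 5 4 2 / 5 3 4 2 1 / 1 5 2 3 4 / 4 2 3 1 5 / 2 4 1 5 3.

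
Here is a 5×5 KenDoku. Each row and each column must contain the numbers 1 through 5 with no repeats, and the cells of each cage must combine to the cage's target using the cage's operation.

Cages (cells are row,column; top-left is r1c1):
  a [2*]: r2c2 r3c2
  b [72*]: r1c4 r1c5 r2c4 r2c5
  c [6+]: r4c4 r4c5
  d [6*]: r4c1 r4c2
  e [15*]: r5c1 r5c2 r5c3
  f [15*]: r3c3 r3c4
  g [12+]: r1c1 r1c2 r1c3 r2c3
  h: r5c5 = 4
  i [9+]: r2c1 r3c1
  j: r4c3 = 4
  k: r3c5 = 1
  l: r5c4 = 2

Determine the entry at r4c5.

5

Cage k is a single given cell, which forces r3c5 = 1.
J is a freebie, so r4c3 = 4.
L is a freebie, which forces r5c4 = 2.
Cage h is given, leaving r5c5 = 4.
Cage a's pair has product 2, so r2c2 = 1.
Row 3 already has 1, leaving r3c2 = 2.
Column 2 now contains 2, which forces r4c2 = 3.
Cage c needs two cells with sum 6, which forces r4c4 = 1.
Cage c needs two cells with sum 6; hence r4c5 = 5.
3 is placed in column 2, leaving r5c2 = 5.
Column 2 now contains 5, so r1c2 = 4.
Row 1 now contains 4, leaving r1c4 = 3.
Row 1 already has 3; hence r1c5 = 2.
3 is placed in column 4, so r2c4 = 4.
Column 5 now contains 2, leaving r2c5 = 3.
3 is placed in column 4, so r3c4 = 5.
Row 4 already has 3, leaving r4c1 = 2.
4 is placed in row 2, leaving r2c1 = 5.
Cage g has sum 12; hence r2c3 = 2.
Row 3 already has 5, leaving r3c1 = 4.
Row 3 already has 5, so r3c3 = 3.
Column 3 already has 3, leaving r5c3 = 1.
Column 1 now contains 5, which forces r1c1 = 1.
Column 3 now contains 1, which forces r1c3 = 5.
1 is placed in row 5, so r5c1 = 3.
Filled in: 1 4 5 3 2 / 5 1 2 4 3 / 4 2 3 5 1 / 2 3 4 1 5 / 3 5 1 2 4.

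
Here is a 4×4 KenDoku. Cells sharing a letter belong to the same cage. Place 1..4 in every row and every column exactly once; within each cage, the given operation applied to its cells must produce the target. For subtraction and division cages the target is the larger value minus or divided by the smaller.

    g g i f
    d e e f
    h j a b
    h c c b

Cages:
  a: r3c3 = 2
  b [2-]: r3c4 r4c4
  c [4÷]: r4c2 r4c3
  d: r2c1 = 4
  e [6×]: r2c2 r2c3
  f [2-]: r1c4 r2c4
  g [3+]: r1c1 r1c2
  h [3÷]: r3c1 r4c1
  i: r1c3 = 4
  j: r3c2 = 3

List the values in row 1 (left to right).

2 1 4 3

Cage i is a single given cell, which forces r1c3 = 4.
D is a freebie, which forces r2c1 = 4.
Cage j is a single given cell, which forces r3c2 = 3.
A is a freebie, leaving r3c3 = 2.
Column 3 now contains 4, which forces r4c3 = 1.
3 is placed in column 2; hence r2c2 = 2.
Column 3 now contains 2; hence r2c3 = 3.
3 is placed in row 2, which forces r2c4 = 1.
3 is placed in row 3, leaving r3c1 = 1.
1 is placed in column 4, leaving r3c4 = 4.
1 is placed in row 4, which forces r4c1 = 3.
1 is placed in row 4, leaving r4c2 = 4.
3 is placed in row 4, leaving r4c4 = 2.
1 is placed in column 1; hence r1c1 = 2.
Column 2 now contains 2, so r1c2 = 1.
1 is placed in column 4, leaving r1c4 = 3.
Filled in: 2 1 4 3 / 4 2 3 1 / 1 3 2 4 / 3 4 1 2.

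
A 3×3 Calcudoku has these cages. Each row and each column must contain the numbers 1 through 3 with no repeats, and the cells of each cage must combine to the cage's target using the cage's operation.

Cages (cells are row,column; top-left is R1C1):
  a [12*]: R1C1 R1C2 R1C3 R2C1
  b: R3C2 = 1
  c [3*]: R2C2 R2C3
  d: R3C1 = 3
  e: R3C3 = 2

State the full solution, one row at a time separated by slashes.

Cage a needs product 12, which forces R2C1 = 2.
D is a freebie, so R3C1 = 3.
Cage b is a single given cell, which forces R3C2 = 1.
Cage e is a single given cell; hence R3C3 = 2.
3 is placed in column 1, which forces R1C1 = 1.
Cage a needs product 12, so R1C2 = 2.
The 4 cells of cage a must have product 12, so R1C3 = 3.
1 is placed in column 2, which forces R2C2 = 3.
Cage c needs two cells with product 3, which forces R2C3 = 1.

1 2 3 / 2 3 1 / 3 1 2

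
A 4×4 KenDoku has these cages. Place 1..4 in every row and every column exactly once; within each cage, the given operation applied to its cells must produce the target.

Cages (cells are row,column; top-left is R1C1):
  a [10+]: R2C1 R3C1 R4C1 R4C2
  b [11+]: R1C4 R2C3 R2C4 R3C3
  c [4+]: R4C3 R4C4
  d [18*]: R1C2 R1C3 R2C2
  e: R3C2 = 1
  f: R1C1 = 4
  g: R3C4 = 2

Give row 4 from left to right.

F is a freebie, so R1C1 = 4.
The 3 cells of cage d must have product 18, which forces R1C2 = 2.
The 3 cells of cage d must have product 18, which forces R1C3 = 3.
Row 1 already has 3, leaving R1C4 = 1.
The 3 cells of cage d must have product 18, which forces R2C2 = 3.
Cage e is a single given cell, so R3C2 = 1.
G is a freebie, leaving R3C4 = 2.
Column 2 now contains 1, leaving R4C2 = 4.
Column 3 now contains 3, which forces R4C3 = 1.
Column 4 already has 1; hence R4C4 = 3.
Cage a has sum 10, so R2C1 = 1.
Cage b needs sum 11, leaving R2C3 = 2.
Column 4 already has 2; hence R2C4 = 4.
2 is placed in row 3, so R3C1 = 3.
2 is placed in row 3; hence R3C3 = 4.
3 is placed in row 4, so R4C1 = 2.
The full grid is 4 2 3 1 / 1 3 2 4 / 3 1 4 2 / 2 4 1 3.

2 4 1 3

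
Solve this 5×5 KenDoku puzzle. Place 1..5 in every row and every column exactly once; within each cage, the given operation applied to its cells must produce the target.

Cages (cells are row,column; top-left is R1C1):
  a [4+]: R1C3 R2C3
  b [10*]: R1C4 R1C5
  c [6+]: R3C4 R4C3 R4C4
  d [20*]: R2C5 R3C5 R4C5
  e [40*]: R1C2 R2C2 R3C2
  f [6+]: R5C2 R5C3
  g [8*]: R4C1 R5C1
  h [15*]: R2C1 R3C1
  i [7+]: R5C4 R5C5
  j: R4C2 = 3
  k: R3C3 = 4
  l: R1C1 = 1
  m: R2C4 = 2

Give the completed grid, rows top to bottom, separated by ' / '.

1 4 3 5 2 / 3 5 1 2 4 / 5 2 4 3 1 / 4 3 2 1 5 / 2 1 5 4 3

Cage l is a single given cell, so R1C1 = 1.
Row 1 already has 1, which forces R1C3 = 3.
Column 3 already has 3, so R2C3 = 1.
Cage m is given; hence R2C4 = 2.
Cage k is a single given cell, which forces R3C3 = 4.
Cage j is a single given cell; hence R4C2 = 3.
Column 3 already has 1, so R4C3 = 2.
Column 3 already has 2, leaving R5C3 = 5.
2 is placed in column 4, leaving R1C4 = 5.
The two cells of cage b must have product 10, so R1C5 = 2.
Cage c needs sum 6, so R3C4 = 3.
Row 4 already has 2, leaving R4C1 = 4.
Cage c has sum 6, so R4C4 = 1.
Row 4 already has 1; hence R4C5 = 5.
Cage g needs two cells with product 8; hence R5C1 = 2.
Cage f needs two cells with sum 6; hence R5C2 = 1.
Column 4 already has 3, which forces R5C4 = 4.
Row 5 now contains 4, leaving R5C5 = 3.
Row 1 already has 2, which forces R1C2 = 4.
The two cells of cage h must have product 15, which forces R2C1 = 3.
The 3 cells of cage e must have product 40, which forces R2C2 = 5.
5 is placed in column 5; hence R2C5 = 4.
Row 3 already has 3, so R3C1 = 5.
The 3 cells of cage e must have product 40, so R3C2 = 2.
5 is placed in column 5, leaving R3C5 = 1.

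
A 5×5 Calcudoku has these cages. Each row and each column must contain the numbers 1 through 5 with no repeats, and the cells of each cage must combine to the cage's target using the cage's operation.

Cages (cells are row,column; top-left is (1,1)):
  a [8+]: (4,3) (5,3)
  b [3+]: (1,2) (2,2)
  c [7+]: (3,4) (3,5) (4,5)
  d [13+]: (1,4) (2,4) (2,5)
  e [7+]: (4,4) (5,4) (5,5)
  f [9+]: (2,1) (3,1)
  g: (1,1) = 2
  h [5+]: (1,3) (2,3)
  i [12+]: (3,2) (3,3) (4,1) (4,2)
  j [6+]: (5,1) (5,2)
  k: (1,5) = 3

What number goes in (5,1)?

Cage g is a single given cell, which forces (1,1) = 2.
Row 1 already has 2, which forces (1,2) = 1.
K is a freebie, leaving (1,5) = 3.
Column 2 now contains 1; hence (2,2) = 2.
Row 1 already has 3, so (1,3) = 4.
4 is placed in row 1; hence (1,4) = 5.
Cage h needs two cells with sum 5; hence (2,3) = 1.
Column 4 already has 5, leaving (2,4) = 3.
Cage j's pair has sum 6; hence (5,1) = 1.
Cage j needs two cells with sum 6; hence (5,2) = 5.
5 is placed in row 5, which forces (5,3) = 3.
Cage d has sum 13, leaving (2,5) = 5.
The 4 cells of cage i must have sum 12; hence (3,2) = 3.
Column 3 already has 3, leaving (3,3) = 2.
Cage i has sum 12; hence (4,1) = 3.
The 4 cells of cage i must have sum 12, so (4,2) = 4.
Column 3 already has 3, which forces (4,3) = 5.
Cage e has sum 7, which forces (4,4) = 1.
Row 4 now contains 1; hence (4,5) = 2.
Column 5 now contains 2; hence (5,5) = 4.
Row 2 now contains 5, which forces (2,1) = 4.
The two cells of cage f must have sum 9, which forces (3,1) = 5.
Column 4 already has 1, so (3,4) = 4.
4 is placed in column 5; hence (3,5) = 1.
Row 5 now contains 4, which forces (5,4) = 2.
Completed grid: 2 1 4 5 3 / 4 2 1 3 5 / 5 3 2 4 1 / 3 4 5 1 2 / 1 5 3 2 4.

1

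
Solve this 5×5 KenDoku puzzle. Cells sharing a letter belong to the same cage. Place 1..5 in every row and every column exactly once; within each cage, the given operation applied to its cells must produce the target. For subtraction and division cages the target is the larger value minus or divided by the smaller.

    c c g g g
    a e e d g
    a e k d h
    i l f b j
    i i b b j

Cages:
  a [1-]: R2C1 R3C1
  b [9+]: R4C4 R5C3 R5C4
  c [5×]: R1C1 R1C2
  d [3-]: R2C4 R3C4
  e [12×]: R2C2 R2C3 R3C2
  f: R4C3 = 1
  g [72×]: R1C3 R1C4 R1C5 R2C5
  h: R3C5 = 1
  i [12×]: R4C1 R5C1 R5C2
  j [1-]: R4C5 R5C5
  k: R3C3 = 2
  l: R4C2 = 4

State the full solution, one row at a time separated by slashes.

Cage g needs product 72, leaving R2C5 = 3.
Cage k is given, so R3C3 = 2.
H is a freebie, which forces R3C5 = 1.
L is a freebie, which forces R4C2 = 4.
Cage f is a single given cell; hence R4C3 = 1.
Column 2 already has 4, leaving R2C2 = 1.
Column 3 now contains 1, leaving R2C3 = 4.
1 is placed in row 2; hence R2C4 = 2.
Column 2 already has 4, which forces R3C2 = 3.
The two cells of cage j must have difference 1, which forces R4C5 = 5.
Column 2 already has 1, which forces R5C2 = 2.
Cage j's pair has difference 1; hence R5C5 = 4.
The two cells of cage c must have product 5, which forces R1C1 = 1.
Column 2 already has 1, so R1C2 = 5.
Column 3 now contains 4; hence R1C3 = 3.
Cage g has product 72, which forces R1C4 = 4.
4 is placed in column 5, which forces R1C5 = 2.
Row 2 now contains 2; hence R2C1 = 5.
Cage a needs two cells with difference 1, leaving R3C1 = 4.
Cage d's pair has difference 3, which forces R3C4 = 5.
Cage i has product 12; hence R4C1 = 2.
5 is placed in row 4, which forces R4C4 = 3.
Row 5 already has 4; hence R5C1 = 3.
The 3 cells of cage b must have sum 9, so R5C3 = 5.
Cage b needs sum 9, leaving R5C4 = 1.

1 5 3 4 2 / 5 1 4 2 3 / 4 3 2 5 1 / 2 4 1 3 5 / 3 2 5 1 4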